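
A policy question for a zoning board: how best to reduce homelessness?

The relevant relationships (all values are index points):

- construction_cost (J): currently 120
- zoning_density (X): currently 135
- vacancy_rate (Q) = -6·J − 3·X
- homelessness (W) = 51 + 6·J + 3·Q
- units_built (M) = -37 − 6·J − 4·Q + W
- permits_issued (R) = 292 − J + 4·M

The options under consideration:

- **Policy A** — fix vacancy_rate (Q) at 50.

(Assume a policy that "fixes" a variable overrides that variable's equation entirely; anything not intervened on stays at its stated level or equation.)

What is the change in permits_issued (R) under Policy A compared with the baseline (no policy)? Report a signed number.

Baseline:
  J = 120
  X = 135
  Q = 0 − 6·120 − 3·135 = -1125
  W = 51 + 6·120 + 3·(-1125) = -2604
  M = -37 − 6·120 − 4·(-1125) + (-2604) = 1139
  R = 292 − 120 + 4·1139 = 4728
Policy A (Q := 50):
  J = 120
  X = 135
  Q = 50
  W = 51 + 6·120 + 3·50 = 921
  M = -37 − 6·120 − 4·50 + 921 = -36
  R = 292 − 120 + 4·(-36) = 28
Change in R: 28 − 4728 = -4700

-4700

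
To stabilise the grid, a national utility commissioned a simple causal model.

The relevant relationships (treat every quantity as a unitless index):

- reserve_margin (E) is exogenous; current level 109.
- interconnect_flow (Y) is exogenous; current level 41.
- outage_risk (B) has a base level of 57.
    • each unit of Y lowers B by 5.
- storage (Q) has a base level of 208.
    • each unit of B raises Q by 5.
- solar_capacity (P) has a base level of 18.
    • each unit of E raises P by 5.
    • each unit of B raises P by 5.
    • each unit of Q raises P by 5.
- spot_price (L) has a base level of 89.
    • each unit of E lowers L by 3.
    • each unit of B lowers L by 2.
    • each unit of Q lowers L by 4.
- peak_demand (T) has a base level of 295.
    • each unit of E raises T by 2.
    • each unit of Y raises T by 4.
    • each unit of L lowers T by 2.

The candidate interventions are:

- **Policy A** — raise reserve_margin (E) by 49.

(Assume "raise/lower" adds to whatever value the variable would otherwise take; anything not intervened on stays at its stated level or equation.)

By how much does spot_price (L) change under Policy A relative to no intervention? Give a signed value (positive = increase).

Baseline:
  E = 109
  Y = 41
  B = 57 − 5·41 = -148
  Q = 208 + 5·(-148) = -532
  L = 89 − 3·109 − 2·(-148) − 4·(-532) = 2186
Policy A (E + 49):
  E = 109 + 49 = 158
  Y = 41
  B = 57 − 5·41 = -148
  Q = 208 + 5·(-148) = -532
  L = 89 − 3·158 − 2·(-148) − 4·(-532) = 2039
Change in L: 2039 − 2186 = -147

-147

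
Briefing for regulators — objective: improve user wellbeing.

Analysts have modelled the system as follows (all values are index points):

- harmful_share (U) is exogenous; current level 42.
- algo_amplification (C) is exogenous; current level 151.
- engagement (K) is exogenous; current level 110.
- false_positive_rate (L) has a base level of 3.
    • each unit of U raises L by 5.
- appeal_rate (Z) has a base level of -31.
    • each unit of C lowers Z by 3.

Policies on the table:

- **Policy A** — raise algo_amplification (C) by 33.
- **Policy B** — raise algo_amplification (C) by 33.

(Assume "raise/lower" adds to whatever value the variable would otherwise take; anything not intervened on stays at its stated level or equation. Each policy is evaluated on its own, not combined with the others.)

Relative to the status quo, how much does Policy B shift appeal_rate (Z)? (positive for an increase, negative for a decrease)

Baseline:
  C = 151
  Z = -31 − 3·151 = -484
Policy B (C + 33):
  C = 151 + 33 = 184
  Z = -31 − 3·184 = -583
Change in Z: -583 − (-484) = -99

-99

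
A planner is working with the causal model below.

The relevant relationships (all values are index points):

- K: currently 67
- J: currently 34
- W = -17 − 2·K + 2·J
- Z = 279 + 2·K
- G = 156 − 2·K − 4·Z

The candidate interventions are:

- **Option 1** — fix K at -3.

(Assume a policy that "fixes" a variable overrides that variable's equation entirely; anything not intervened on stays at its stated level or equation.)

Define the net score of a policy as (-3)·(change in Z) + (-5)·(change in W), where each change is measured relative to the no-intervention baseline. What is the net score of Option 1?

-280

Baseline:
  K = 67
  J = 34
  W = -17 − 2·67 + 2·34 = -83
  Z = 279 + 2·67 = 413
Option 1 (K := -3):
  K = -3
  J = 34
  W = -17 − 2·(-3) + 2·34 = 57
  Z = 279 + 2·(-3) = 273
ΔZ = 273 − 413 = -140; ΔW = 57 − (-83) = 140
Score = (-3)·(-140) + (-5)·140 = -280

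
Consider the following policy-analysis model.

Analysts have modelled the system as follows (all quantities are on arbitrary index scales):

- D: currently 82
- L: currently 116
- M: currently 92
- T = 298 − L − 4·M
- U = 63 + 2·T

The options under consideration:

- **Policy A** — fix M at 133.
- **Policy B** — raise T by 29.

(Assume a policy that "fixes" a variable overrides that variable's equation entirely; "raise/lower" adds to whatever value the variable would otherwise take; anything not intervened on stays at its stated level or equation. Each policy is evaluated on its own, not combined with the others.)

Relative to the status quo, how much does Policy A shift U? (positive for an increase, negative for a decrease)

Baseline:
  L = 116
  M = 92
  T = 298 − 116 − 4·92 = -186
  U = 63 + 2·(-186) = -309
Policy A (M := 133):
  L = 116
  M = 133
  T = 298 − 116 − 4·133 = -350
  U = 63 + 2·(-350) = -637
Change in U: -637 − (-309) = -328

-328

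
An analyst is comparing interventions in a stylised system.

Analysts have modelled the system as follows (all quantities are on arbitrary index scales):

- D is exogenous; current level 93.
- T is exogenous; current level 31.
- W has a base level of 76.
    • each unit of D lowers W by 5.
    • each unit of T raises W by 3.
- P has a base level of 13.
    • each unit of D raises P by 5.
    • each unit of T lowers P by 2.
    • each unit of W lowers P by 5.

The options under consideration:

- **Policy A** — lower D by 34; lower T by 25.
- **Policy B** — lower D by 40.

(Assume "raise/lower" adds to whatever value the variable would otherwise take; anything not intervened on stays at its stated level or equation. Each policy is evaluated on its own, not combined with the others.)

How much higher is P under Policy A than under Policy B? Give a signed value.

Policy A (D − 34, T − 25):
  D = 93 − 34 = 59
  T = 31 − 25 = 6
  W = 76 − 5·59 + 3·6 = -201
  P = 13 + 5·59 − 2·6 − 5·(-201) = 1301
Policy B (D − 40):
  D = 93 − 40 = 53
  T = 31
  W = 76 − 5·53 + 3·31 = -96
  P = 13 + 5·53 − 2·31 − 5·(-96) = 696
P: 1301 − 696 = 605

605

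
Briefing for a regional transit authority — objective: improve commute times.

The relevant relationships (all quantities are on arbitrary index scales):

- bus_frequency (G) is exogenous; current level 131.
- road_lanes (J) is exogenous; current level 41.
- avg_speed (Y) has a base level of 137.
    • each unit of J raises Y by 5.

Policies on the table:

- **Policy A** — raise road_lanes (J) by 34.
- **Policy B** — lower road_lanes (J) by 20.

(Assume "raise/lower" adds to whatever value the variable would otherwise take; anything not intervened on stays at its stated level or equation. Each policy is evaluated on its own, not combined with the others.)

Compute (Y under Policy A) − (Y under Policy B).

Policy A (J + 34):
  J = 41 + 34 = 75
  Y = 137 + 5·75 = 512
Policy B (J − 20):
  J = 41 − 20 = 21
  Y = 137 + 5·21 = 242
Y: 512 − 242 = 270

270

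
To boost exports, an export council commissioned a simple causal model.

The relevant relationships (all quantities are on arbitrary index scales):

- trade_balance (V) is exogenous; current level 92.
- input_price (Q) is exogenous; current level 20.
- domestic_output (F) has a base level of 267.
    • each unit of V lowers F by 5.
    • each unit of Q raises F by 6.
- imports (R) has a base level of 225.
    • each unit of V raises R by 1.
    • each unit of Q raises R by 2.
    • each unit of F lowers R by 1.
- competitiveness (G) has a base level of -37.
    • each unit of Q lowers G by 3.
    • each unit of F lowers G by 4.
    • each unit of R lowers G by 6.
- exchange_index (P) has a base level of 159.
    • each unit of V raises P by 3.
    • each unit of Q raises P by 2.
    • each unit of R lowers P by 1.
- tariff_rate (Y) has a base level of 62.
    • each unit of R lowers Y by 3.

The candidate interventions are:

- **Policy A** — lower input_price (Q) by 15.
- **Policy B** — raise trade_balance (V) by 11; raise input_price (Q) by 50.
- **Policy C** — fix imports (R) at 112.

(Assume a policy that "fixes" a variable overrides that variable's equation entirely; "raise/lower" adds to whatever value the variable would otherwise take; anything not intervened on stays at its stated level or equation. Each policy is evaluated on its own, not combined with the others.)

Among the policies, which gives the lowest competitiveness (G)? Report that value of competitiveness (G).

-2711

Policy A (Q − 15):
  V = 92
  Q = 20 − 15 = 5
  F = 267 − 5·92 + 6·5 = -163
  R = 225 + 92 + 2·5 − (-163) = 490
  G = -37 − 3·5 − 4·(-163) − 6·490 = -2340
Policy B (V + 11, Q + 50):
  V = 92 + 11 = 103
  Q = 20 + 50 = 70
  F = 267 − 5·103 + 6·70 = 172
  R = 225 + 103 + 2·70 − 172 = 296
  G = -37 − 3·70 − 4·172 − 6·296 = -2711
Policy C (R := 112):
  V = 92
  Q = 20
  F = 267 − 5·92 + 6·20 = -73
  R = 112
  G = -37 − 3·20 − 4·(-73) − 6·112 = -477
Comparing — Policy A: G=-2340, Policy B: G=-2711, Policy C: G=-477. Lowest is -2711 (Policy B).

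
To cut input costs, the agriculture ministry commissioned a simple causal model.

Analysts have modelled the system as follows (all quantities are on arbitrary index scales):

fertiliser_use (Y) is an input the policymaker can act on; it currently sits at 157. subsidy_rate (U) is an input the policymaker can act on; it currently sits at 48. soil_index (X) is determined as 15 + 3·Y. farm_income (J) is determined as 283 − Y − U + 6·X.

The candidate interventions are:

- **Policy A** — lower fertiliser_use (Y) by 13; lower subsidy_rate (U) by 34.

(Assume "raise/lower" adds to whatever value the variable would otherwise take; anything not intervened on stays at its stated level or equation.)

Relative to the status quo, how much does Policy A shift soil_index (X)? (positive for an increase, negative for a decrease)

-39

Baseline:
  Y = 157
  X = 15 + 3·157 = 486
Policy A (Y − 13, U − 34):
  Y = 157 − 13 = 144
  X = 15 + 3·144 = 447
Change in X: 447 − 486 = -39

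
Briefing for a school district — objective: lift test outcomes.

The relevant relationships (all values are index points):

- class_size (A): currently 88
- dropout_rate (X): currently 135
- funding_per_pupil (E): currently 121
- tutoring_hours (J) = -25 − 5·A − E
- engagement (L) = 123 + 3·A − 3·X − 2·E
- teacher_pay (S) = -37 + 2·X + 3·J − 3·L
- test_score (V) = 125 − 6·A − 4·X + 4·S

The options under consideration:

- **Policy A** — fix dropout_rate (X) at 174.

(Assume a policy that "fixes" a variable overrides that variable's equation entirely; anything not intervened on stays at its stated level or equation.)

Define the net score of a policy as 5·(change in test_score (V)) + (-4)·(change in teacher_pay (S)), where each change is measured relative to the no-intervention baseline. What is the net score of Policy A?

6084

Baseline:
  A = 88
  X = 135
  E = 121
  J = -25 − 5·88 − 121 = -586
  L = 123 + 3·88 − 3·135 − 2·121 = -260
  S = -37 + 2·135 + 3·(-586) − 3·(-260) = -745
  V = 125 − 6·88 − 4·135 + 4·(-745) = -3923
Policy A (X := 174):
  A = 88
  X = 174
  E = 121
  J = -25 − 5·88 − 121 = -586
  L = 123 + 3·88 − 3·174 − 2·121 = -377
  S = -37 + 2·174 + 3·(-586) − 3·(-377) = -316
  V = 125 − 6·88 − 4·174 + 4·(-316) = -2363
ΔV = -2363 − (-3923) = 1560; ΔS = -316 − (-745) = 429
Score = 5·1560 + (-4)·429 = 6084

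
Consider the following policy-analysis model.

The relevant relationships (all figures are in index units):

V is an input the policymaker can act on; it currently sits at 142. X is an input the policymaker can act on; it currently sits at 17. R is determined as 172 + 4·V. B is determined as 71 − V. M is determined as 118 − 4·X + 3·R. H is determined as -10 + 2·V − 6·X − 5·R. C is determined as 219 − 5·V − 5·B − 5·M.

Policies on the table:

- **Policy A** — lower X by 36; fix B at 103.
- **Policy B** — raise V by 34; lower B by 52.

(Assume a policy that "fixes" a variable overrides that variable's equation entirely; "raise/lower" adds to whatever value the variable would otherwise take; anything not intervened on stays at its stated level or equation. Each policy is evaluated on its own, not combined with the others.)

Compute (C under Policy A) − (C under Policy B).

190

Policy A (X − 36, B := 103):
  V = 142
  X = 17 − 36 = -19
  R = 172 + 4·142 = 740
  B = 103
  M = 118 − 4·(-19) + 3·740 = 2414
  C = 219 − 5·142 − 5·103 − 5·2414 = -13076
Policy B (V + 34, B − 52):
  V = 142 + 34 = 176
  X = 17
  R = 172 + 4·176 = 876
  B = 71 − 176 (−52 from intervention) = -157
  M = 118 − 4·17 + 3·876 = 2678
  C = 219 − 5·176 − 5·(-157) − 5·2678 = -13266
C: -13076 − (-13266) = 190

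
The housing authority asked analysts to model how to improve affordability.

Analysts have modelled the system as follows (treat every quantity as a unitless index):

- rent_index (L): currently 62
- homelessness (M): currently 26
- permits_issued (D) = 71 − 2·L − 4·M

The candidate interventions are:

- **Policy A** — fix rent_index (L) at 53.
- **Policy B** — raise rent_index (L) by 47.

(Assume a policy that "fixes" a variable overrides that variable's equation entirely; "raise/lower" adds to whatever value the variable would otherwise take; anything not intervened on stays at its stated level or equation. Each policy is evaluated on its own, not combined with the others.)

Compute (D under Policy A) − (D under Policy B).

Policy A (L := 53):
  L = 53
  M = 26
  D = 71 − 2·53 − 4·26 = -139
Policy B (L + 47):
  L = 62 + 47 = 109
  M = 26
  D = 71 − 2·109 − 4·26 = -251
D: -139 − (-251) = 112

112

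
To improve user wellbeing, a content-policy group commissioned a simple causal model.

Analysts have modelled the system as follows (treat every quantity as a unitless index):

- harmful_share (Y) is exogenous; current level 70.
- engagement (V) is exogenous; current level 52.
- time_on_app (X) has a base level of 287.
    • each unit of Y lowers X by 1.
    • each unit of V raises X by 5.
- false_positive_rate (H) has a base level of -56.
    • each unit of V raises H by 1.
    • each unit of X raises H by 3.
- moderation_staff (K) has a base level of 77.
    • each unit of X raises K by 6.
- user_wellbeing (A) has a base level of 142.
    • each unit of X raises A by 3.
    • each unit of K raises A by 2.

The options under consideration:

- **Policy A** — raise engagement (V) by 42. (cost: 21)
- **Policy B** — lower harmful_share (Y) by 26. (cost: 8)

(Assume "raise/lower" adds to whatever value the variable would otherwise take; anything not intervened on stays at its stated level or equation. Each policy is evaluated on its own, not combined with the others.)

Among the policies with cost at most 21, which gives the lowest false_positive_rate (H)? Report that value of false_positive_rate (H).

Policy A (V + 42):
  Y = 70
  V = 52 + 42 = 94
  X = 287 − 70 + 5·94 = 687
  H = -56 + 94 + 3·687 = 2099
Policy B (Y − 26):
  Y = 70 − 26 = 44
  V = 52
  X = 287 − 44 + 5·52 = 503
  H = -56 + 52 + 3·503 = 1505
Comparing — Policy A: H=2099, Policy B: H=1505. Lowest is 1505 (Policy B).

1505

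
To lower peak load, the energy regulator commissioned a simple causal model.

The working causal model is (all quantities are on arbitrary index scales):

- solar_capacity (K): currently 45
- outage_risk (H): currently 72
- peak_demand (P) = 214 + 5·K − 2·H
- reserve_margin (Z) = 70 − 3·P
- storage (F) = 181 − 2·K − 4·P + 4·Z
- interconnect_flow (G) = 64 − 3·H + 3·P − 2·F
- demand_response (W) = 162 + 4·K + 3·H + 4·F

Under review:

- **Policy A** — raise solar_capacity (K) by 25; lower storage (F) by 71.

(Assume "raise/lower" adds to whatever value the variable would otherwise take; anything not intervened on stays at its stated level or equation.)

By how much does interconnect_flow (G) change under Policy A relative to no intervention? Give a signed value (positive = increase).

4617

Baseline:
  K = 45
  H = 72
  P = 214 + 5·45 − 2·72 = 295
  Z = 70 − 3·295 = -815
  F = 181 − 2·45 − 4·295 + 4·(-815) = -4349
  G = 64 − 3·72 + 3·295 − 2·(-4349) = 9431
Policy A (K + 25, F − 71):
  K = 45 + 25 = 70
  H = 72
  P = 214 + 5·70 − 2·72 = 420
  Z = 70 − 3·420 = -1190
  F = 181 − 2·70 − 4·420 + 4·(-1190) (−71 from intervention) = -6470
  G = 64 − 3·72 + 3·420 − 2·(-6470) = 14048
Change in G: 14048 − 9431 = 4617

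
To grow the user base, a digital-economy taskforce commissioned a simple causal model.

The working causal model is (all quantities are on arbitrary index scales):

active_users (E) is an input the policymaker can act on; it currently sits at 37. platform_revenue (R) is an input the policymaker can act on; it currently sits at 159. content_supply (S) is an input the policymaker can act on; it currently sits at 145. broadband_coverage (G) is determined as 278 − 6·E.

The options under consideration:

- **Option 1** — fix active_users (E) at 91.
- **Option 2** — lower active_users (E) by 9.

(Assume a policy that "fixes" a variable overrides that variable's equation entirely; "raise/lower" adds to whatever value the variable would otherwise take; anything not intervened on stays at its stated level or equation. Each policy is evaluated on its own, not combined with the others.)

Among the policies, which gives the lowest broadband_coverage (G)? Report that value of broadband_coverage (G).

-268

Option 1 (E := 91):
  E = 91
  G = 278 − 6·91 = -268
Option 2 (E − 9):
  E = 37 − 9 = 28
  G = 278 − 6·28 = 110
Comparing — Option 1: G=-268, Option 2: G=110. Lowest is -268 (Option 1).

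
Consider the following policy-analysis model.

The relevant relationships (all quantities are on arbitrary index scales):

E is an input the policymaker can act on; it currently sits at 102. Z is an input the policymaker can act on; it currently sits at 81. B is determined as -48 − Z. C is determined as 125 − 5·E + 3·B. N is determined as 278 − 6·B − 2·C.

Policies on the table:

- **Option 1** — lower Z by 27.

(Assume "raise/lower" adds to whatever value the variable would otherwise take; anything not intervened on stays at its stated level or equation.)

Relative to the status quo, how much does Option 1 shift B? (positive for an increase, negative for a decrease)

Baseline:
  Z = 81
  B = -48 − 81 = -129
Option 1 (Z − 27):
  Z = 81 − 27 = 54
  B = -48 − 54 = -102
Change in B: -102 − (-129) = 27

27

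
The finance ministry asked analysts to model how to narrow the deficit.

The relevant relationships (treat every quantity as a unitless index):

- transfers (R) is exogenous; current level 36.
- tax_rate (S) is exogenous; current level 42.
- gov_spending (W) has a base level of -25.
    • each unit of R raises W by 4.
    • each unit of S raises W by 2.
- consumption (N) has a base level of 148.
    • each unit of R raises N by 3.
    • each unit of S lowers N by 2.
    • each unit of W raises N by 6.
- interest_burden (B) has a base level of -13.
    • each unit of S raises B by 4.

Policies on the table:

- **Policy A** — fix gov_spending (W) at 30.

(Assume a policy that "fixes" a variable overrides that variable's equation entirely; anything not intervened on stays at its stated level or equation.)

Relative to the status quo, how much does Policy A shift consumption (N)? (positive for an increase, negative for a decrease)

Baseline:
  R = 36
  S = 42
  W = -25 + 4·36 + 2·42 = 203
  N = 148 + 3·36 − 2·42 + 6·203 = 1390
Policy A (W := 30):
  R = 36
  S = 42
  W = 30
  N = 148 + 3·36 − 2·42 + 6·30 = 352
Change in N: 352 − 1390 = -1038

-1038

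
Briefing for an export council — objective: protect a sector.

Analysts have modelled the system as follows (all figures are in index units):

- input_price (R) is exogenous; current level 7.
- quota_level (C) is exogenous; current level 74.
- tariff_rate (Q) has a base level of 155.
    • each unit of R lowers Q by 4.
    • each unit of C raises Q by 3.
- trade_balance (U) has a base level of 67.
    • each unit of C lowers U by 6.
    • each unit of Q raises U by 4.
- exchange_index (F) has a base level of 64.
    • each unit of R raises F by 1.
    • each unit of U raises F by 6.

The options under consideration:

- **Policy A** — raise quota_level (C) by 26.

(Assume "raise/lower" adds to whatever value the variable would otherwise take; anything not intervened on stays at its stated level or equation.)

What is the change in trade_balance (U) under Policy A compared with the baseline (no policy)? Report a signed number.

156

Baseline:
  R = 7
  C = 74
  Q = 155 − 4·7 + 3·74 = 349
  U = 67 − 6·74 + 4·349 = 1019
Policy A (C + 26):
  R = 7
  C = 74 + 26 = 100
  Q = 155 − 4·7 + 3·100 = 427
  U = 67 − 6·100 + 4·427 = 1175
Change in U: 1175 − 1019 = 156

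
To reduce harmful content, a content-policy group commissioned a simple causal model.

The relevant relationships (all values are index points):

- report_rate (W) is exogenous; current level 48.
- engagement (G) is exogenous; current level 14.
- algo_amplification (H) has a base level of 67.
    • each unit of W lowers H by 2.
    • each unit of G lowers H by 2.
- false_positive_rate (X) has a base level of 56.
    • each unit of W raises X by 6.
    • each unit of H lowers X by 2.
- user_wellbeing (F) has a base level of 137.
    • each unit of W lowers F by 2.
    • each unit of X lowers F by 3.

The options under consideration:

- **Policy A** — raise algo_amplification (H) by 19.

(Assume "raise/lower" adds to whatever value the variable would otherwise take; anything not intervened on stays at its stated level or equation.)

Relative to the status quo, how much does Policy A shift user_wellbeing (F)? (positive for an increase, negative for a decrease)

114

Baseline:
  W = 48
  G = 14
  H = 67 − 2·48 − 2·14 = -57
  X = 56 + 6·48 − 2·(-57) = 458
  F = 137 − 2·48 − 3·458 = -1333
Policy A (H + 19):
  W = 48
  G = 14
  H = 67 − 2·48 − 2·14 (+19 from intervention) = -38
  X = 56 + 6·48 − 2·(-38) = 420
  F = 137 − 2·48 − 3·420 = -1219
Change in F: -1219 − (-1333) = 114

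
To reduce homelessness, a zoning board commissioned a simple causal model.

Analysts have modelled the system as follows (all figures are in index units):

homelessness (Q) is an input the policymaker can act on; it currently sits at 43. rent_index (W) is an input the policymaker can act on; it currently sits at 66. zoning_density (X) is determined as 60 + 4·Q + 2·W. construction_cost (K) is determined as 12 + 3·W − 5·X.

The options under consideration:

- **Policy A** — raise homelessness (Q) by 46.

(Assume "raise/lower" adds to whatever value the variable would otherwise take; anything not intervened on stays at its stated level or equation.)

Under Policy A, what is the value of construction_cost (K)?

Policy A (Q + 46):
  Q = 43 + 46 = 89
  W = 66
  X = 60 + 4·89 + 2·66 = 548
  K = 12 + 3·66 − 5·548 = -2530

-2530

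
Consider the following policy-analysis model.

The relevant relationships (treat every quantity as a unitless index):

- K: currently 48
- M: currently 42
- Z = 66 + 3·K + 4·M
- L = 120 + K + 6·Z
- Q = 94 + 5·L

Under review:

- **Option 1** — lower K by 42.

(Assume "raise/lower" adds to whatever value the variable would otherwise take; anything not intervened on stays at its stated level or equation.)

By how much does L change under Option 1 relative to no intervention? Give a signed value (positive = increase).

-798

Baseline:
  K = 48
  M = 42
  Z = 66 + 3·48 + 4·42 = 378
  L = 120 + 48 + 6·378 = 2436
Option 1 (K − 42):
  K = 48 − 42 = 6
  M = 42
  Z = 66 + 3·6 + 4·42 = 252
  L = 120 + 6 + 6·252 = 1638
Change in L: 1638 − 2436 = -798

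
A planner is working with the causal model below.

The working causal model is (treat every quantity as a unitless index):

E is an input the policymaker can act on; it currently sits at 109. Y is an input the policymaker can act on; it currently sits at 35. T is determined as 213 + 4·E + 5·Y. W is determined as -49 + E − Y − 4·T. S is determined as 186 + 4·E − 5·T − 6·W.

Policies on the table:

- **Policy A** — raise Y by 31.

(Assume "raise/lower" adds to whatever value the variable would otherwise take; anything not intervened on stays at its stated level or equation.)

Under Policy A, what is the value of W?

-3922

Policy A (Y + 31):
  E = 109
  Y = 35 + 31 = 66
  T = 213 + 4·109 + 5·66 = 979
  W = -49 + 109 − 66 − 4·979 = -3922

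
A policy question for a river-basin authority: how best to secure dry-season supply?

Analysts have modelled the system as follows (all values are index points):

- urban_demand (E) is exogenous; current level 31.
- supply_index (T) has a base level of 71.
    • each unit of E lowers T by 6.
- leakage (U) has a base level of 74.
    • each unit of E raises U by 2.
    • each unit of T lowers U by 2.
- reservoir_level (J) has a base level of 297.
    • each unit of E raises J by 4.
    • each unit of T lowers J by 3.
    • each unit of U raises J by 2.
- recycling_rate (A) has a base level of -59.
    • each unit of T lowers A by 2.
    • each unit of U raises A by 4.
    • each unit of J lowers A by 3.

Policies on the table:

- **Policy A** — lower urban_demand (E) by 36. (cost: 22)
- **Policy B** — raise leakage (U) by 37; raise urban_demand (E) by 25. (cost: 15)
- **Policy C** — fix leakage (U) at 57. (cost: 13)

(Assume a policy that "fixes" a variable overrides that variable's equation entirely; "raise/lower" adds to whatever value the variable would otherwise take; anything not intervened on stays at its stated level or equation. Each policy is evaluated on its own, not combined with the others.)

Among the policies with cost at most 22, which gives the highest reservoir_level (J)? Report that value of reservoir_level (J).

Policy A (E − 36):
  E = 31 − 36 = -5
  T = 71 − 6·(-5) = 101
  U = 74 + 2·(-5) − 2·101 = -138
  J = 297 + 4·(-5) − 3·101 + 2·(-138) = -302
Policy B (U + 37, E + 25):
  E = 31 + 25 = 56
  T = 71 − 6·56 = -265
  U = 74 + 2·56 − 2·(-265) (+37 from intervention) = 753
  J = 297 + 4·56 − 3·(-265) + 2·753 = 2822
Policy C (U := 57):
  E = 31
  T = 71 − 6·31 = -115
  U = 57
  J = 297 + 4·31 − 3·(-115) + 2·57 = 880
Comparing — Policy A: J=-302, Policy B: J=2822, Policy C: J=880. Highest is 2822 (Policy B).

2822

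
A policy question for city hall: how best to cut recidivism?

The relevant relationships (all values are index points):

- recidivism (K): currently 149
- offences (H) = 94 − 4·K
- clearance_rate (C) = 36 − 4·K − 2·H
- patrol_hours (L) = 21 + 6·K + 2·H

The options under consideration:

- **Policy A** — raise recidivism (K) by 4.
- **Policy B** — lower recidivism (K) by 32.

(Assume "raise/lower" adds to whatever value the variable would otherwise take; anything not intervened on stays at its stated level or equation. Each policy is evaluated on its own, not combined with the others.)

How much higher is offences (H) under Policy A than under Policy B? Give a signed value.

Policy A (K + 4):
  K = 149 + 4 = 153
  H = 94 − 4·153 = -518
Policy B (K − 32):
  K = 149 − 32 = 117
  H = 94 − 4·117 = -374
H: -518 − (-374) = -144

-144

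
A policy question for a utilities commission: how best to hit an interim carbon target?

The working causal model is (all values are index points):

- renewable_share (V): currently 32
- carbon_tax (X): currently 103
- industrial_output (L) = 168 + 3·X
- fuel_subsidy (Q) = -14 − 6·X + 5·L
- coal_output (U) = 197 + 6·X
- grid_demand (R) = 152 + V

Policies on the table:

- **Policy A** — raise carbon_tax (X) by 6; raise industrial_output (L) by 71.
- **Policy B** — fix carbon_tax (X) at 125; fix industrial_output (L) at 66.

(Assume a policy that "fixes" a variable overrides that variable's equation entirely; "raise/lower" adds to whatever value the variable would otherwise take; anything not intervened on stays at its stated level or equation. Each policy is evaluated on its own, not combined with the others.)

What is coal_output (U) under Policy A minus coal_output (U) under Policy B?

-96

Policy A (X + 6, L + 71):
  X = 103 + 6 = 109
  U = 197 + 6·109 = 851
Policy B (X := 125, L := 66):
  X = 125
  U = 197 + 6·125 = 947
U: 851 − 947 = -96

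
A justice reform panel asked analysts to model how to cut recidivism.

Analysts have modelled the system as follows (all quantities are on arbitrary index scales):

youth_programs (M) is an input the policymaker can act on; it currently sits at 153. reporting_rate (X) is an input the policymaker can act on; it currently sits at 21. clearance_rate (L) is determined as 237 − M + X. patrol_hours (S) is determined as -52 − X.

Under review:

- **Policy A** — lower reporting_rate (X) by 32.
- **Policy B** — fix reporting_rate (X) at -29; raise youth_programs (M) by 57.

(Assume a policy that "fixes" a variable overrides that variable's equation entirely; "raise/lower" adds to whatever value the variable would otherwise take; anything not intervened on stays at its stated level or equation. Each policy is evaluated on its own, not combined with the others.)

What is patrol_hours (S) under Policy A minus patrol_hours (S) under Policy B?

-18

Policy A (X − 32):
  X = 21 − 32 = -11
  S = -52 − (-11) = -41
Policy B (X := -29, M + 57):
  X = -29
  S = -52 − (-29) = -23
S: -41 − (-23) = -18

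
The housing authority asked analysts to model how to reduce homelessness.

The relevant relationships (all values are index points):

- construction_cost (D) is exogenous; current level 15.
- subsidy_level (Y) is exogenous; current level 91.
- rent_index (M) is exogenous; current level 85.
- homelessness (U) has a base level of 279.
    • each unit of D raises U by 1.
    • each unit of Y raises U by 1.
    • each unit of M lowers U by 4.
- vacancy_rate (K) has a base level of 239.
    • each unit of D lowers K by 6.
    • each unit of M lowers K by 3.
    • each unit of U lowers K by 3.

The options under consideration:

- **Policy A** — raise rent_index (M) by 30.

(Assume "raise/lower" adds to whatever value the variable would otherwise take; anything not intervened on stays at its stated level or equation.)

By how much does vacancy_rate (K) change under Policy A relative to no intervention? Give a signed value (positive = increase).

Baseline:
  D = 15
  Y = 91
  M = 85
  U = 279 + 15 + 91 − 4·85 = 45
  K = 239 − 6·15 − 3·85 − 3·45 = -241
Policy A (M + 30):
  D = 15
  Y = 91
  M = 85 + 30 = 115
  U = 279 + 15 + 91 − 4·115 = -75
  K = 239 − 6·15 − 3·115 − 3·(-75) = 29
Change in K: 29 − (-241) = 270

270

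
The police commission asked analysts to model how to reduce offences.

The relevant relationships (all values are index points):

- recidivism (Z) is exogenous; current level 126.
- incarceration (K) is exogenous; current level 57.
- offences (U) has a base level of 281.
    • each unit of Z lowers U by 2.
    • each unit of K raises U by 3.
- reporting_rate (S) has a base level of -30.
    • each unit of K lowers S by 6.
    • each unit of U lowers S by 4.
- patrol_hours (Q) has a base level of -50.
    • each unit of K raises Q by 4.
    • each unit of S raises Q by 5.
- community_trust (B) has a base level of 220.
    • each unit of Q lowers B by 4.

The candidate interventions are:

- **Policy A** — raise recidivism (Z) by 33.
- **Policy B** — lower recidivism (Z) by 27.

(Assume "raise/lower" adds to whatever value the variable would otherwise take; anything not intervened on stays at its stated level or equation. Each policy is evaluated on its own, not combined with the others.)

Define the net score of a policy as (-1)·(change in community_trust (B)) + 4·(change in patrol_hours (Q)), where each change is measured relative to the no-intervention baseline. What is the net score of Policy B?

-8640

Baseline:
  Z = 126
  K = 57
  U = 281 − 2·126 + 3·57 = 200
  S = -30 − 6·57 − 4·200 = -1172
  Q = -50 + 4·57 + 5·(-1172) = -5682
  B = 220 − 4·(-5682) = 22948
Policy B (Z − 27):
  Z = 126 − 27 = 99
  K = 57
  U = 281 − 2·99 + 3·57 = 254
  S = -30 − 6·57 − 4·254 = -1388
  Q = -50 + 4·57 + 5·(-1388) = -6762
  B = 220 − 4·(-6762) = 27268
ΔB = 27268 − 22948 = 4320; ΔQ = -6762 − (-5682) = -1080
Score = (-1)·4320 + 4·(-1080) = -8640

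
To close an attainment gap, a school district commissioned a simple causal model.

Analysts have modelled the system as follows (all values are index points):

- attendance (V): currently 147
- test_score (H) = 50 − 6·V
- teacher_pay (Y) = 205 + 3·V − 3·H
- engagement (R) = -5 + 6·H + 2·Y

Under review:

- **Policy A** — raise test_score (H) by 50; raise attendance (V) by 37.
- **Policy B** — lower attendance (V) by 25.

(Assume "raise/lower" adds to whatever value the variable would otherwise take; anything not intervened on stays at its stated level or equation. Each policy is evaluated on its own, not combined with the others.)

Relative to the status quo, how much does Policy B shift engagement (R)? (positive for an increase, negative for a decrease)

-150

Baseline:
  V = 147
  H = 50 − 6·147 = -832
  Y = 205 + 3·147 − 3·(-832) = 3142
  R = -5 + 6·(-832) + 2·3142 = 1287
Policy B (V − 25):
  V = 147 − 25 = 122
  H = 50 − 6·122 = -682
  Y = 205 + 3·122 − 3·(-682) = 2617
  R = -5 + 6·(-682) + 2·2617 = 1137
Change in R: 1137 − 1287 = -150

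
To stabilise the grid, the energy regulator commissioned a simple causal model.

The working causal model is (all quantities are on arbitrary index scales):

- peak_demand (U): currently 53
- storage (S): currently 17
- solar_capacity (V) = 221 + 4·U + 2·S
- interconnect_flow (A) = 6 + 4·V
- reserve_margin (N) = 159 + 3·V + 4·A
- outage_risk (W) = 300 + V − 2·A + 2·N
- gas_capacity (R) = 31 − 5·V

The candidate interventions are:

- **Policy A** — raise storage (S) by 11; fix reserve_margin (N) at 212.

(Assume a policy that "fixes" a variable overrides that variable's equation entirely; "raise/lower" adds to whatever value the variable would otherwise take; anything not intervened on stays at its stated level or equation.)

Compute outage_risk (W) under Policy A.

Policy A (S + 11, N := 212):
  U = 53
  S = 17 + 11 = 28
  V = 221 + 4·53 + 2·28 = 489
  A = 6 + 4·489 = 1962
  N = 212
  W = 300 + 489 − 2·1962 + 2·212 = -2711

-2711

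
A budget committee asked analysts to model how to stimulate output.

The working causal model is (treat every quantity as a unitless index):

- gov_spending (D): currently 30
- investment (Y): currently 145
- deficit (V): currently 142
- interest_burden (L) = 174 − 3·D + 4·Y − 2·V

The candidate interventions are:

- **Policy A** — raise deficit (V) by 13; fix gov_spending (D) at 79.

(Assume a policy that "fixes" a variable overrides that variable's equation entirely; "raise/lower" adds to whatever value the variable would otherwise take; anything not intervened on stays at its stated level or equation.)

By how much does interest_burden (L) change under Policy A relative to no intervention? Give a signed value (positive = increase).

-173

Baseline:
  D = 30
  Y = 145
  V = 142
  L = 174 − 3·30 + 4·145 − 2·142 = 380
Policy A (V + 13, D := 79):
  D = 79
  Y = 145
  V = 142 + 13 = 155
  L = 174 − 3·79 + 4·145 − 2·155 = 207
Change in L: 207 − 380 = -173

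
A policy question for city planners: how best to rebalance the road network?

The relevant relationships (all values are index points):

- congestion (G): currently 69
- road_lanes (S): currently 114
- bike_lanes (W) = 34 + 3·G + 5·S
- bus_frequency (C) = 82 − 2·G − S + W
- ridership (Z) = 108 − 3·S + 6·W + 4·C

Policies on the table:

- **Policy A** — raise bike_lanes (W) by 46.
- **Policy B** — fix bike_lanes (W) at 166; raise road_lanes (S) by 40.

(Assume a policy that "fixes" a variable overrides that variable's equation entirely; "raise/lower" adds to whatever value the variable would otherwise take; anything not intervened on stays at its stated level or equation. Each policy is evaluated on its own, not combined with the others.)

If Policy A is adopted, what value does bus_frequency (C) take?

687

Policy A (W + 46):
  G = 69
  S = 114
  W = 34 + 3·69 + 5·114 (+46 from intervention) = 857
  C = 82 − 2·69 − 114 + 857 = 687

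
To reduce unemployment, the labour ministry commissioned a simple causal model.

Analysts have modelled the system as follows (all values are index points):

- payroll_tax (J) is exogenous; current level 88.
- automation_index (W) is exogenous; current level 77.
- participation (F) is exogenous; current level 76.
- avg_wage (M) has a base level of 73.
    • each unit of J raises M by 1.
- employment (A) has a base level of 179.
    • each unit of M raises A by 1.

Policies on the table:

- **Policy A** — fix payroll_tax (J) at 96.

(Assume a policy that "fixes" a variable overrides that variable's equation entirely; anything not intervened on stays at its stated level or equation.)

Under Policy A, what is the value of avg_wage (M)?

169

Policy A (J := 96):
  J = 96
  M = 73 + 96 = 169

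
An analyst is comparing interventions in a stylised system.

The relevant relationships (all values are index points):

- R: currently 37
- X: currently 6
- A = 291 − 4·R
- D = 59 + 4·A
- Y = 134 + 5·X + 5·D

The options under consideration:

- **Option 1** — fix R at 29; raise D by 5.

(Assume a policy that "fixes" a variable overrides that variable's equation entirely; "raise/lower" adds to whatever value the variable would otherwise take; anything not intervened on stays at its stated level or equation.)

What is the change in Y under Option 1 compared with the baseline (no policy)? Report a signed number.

Baseline:
  R = 37
  X = 6
  A = 291 − 4·37 = 143
  D = 59 + 4·143 = 631
  Y = 134 + 5·6 + 5·631 = 3319
Option 1 (R := 29, D + 5):
  R = 29
  X = 6
  A = 291 − 4·29 = 175
  D = 59 + 4·175 (+5 from intervention) = 764
  Y = 134 + 5·6 + 5·764 = 3984
Change in Y: 3984 − 3319 = 665

665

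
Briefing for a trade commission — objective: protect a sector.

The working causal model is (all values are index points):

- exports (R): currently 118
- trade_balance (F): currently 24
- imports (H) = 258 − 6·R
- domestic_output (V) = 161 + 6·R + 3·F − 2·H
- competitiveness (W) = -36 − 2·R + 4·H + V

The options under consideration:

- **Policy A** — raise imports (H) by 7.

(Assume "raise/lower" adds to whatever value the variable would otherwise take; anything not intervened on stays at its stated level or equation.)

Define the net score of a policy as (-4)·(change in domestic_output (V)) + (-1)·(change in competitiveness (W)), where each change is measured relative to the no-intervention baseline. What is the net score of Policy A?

Baseline:
  R = 118
  F = 24
  H = 258 − 6·118 = -450
  V = 161 + 6·118 + 3·24 − 2·(-450) = 1841
  W = -36 − 2·118 + 4·(-450) + 1841 = -231
Policy A (H + 7):
  R = 118
  F = 24
  H = 258 − 6·118 (+7 from intervention) = -443
  V = 161 + 6·118 + 3·24 − 2·(-443) = 1827
  W = -36 − 2·118 + 4·(-443) + 1827 = -217
ΔV = 1827 − 1841 = -14; ΔW = -217 − (-231) = 14
Score = (-4)·(-14) + (-1)·14 = 42

42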